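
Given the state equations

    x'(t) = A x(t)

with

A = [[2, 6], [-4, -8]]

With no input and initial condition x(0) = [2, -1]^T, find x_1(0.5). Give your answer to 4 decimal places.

det(sI - A) = s^2 - (tr A)s + det A, with tr A = 2 + (-8) = -6 and det A = 2·(-8) - 6·(-4) = -16 - (-24) = 8.
So p(s) = det(sI - A) = s^2 + 6s + 8.
Factor s^2 + 6s + 8: two numbers with sum -6 and product 8 are -2 and -4, so s^2 + 6s + 8 = (s + 2)(s + 4).
Hence p(s) = (s + 2) (s + 4), with roots -4, -2.
The eigenvalues -4, -2 are distinct and real, so A is diagonalisable and x(t) = e^{At} x(0) = V diag(e^{λ_i t}) V^{-1} x(0), where the columns of V are the eigenvectors.
λ = -4: A - (-4)I = [[6, 6], [-4, -4]]. Row 1 gives 6·v1 + 6·v2 = 0, so take v_1 = [-1, 1]^T.
λ = -2: A - (-2)I = [[4, 6], [-4, -6]]. Row 1 gives 4·v1 + 6·v2 = 0, so take v_2 = [3, -2]^T.
V = [v_1 v_2] = [[-1, 3], [1, -2]] has det V = -1, so V^{-1} = adj(V)/det V = [[2, 3], [1, 1]].
Modal coordinates z(0) = V^{-1} x(0): 2·2 + 3·(-1) = 1; 1·2 + 1·(-1) = 1; so z(0) = [1, 1]^T.
x_1(t) = Σ_i (v_i)_1 · z_i(0) · e^{λ_i t} (row 1 of V times the modal terms).
x_1(0.5) = (-1)·1·e^{-4·0.5} + 3·1·e^{-2·0.5} = (-1)·0.135335 + 3·0.367879 = 0.9683.

0.9683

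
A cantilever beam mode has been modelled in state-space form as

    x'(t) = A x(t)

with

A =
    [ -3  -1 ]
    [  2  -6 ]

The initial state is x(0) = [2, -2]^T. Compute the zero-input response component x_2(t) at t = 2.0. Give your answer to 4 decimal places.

det(sI - A) = s^2 - (tr A)s + det A, with tr A = (-3) + (-6) = -9 and det A = (-3)·(-6) - (-1)·2 = 18 - (-2) = 20.
So p(s) = det(sI - A) = s^2 + 9s + 20.
Factor s^2 + 9s + 20: two numbers with sum -9 and product 20 are -4 and -5, so s^2 + 9s + 20 = (s + 4)(s + 5).
Hence p(s) = (s + 4) (s + 5), with roots -5, -4.
The eigenvalues -5, -4 are distinct and real, so A is diagonalisable and x(t) = e^{At} x(0) = V diag(e^{λ_i t}) V^{-1} x(0), where the columns of V are the eigenvectors.
λ = -5: A - (-5)I = [[2, -1], [2, -1]]. Row 1 gives 2·v1 + (-1)·v2 = 0, so take v_1 = [1, 2]^T.
λ = -4: A - (-4)I = [[1, -1], [2, -2]]. Row 1 gives 1·v1 + (-1)·v2 = 0, so take v_2 = [1, 1]^T.
V = [v_1 v_2] = [[1, 1], [2, 1]] has det V = -1, so V^{-1} = adj(V)/det V = [[-1, 1], [2, -1]].
Modal coordinates z(0) = V^{-1} x(0): (-1)·2 + 1·(-2) = -4; 2·2 + (-1)·(-2) = 6; so z(0) = [-4, 6]^T.
x_2(t) = Σ_i (v_i)_2 · z_i(0) · e^{λ_i t} (row 2 of V times the modal terms).
x_2(2.0) = 2·(-4)·e^{-5·2.0} + 1·6·e^{-4·2.0} = (-8)·0.000045 + 6·0.000335 = 0.0016.

0.0016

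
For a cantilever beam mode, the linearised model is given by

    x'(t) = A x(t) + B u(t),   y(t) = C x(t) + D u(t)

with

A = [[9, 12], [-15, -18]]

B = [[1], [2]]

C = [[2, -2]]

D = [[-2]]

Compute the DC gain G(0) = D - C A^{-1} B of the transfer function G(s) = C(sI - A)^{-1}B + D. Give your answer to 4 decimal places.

6.3333

G(0) = C(-A)^{-1}B + D = -C A^{-1} B + D.
det A = 18, so A^{-1} = (1/18)·adj(A) = [[-1, -2/3], [5/6, 1/2]]
A^{-1} B = [-7/3, 11/6]^T
C A^{-1} B = -25/3
G(0) = D - C A^{-1} B = -2 - (-25/3) = 19/3 ≈ 6.3333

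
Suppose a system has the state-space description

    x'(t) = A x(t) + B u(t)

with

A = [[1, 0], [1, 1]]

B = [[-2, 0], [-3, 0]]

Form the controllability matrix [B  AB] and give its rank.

AB = [[-2, 0], [-5, 0]]
Controllability matrix C = [B  AB] = [[-2, 0, -2, 0], [-3, 0, -5, 0]]
Take the 2×2 submatrix of C formed by columns 1, 3: [[-2, -2], [-3, -5]]. Its determinant is (-2)·(-5) - (-2)·(-3) = 10 - 6 = 4 ≠ 0.
So rank(C) ≥ 2; since C has 2 rows, rank(C) = 2.
rank(C) = 2 = n, so the pair (A, B) is completely controllable.

2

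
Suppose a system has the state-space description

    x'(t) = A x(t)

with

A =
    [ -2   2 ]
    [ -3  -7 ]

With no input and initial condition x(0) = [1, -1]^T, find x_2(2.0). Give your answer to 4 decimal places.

-0.0003

det(sI - A) = s^2 - (tr A)s + det A, with tr A = (-2) + (-7) = -9 and det A = (-2)·(-7) - 2·(-3) = 14 - (-6) = 20.
So p(s) = det(sI - A) = s^2 + 9s + 20.
Factor s^2 + 9s + 20: two numbers with sum -9 and product 20 are -4 and -5, so s^2 + 9s + 20 = (s + 4)(s + 5).
Hence p(s) = (s + 4) (s + 5), with roots -5, -4.
The eigenvalues -5, -4 are distinct and real, so A is diagonalisable and x(t) = e^{At} x(0) = V diag(e^{λ_i t}) V^{-1} x(0), where the columns of V are the eigenvectors.
λ = -5: A - (-5)I = [[3, 2], [-3, -2]]. Row 1 gives 3·v1 + 2·v2 = 0, so take v_1 = [-2, 3]^T.
λ = -4: A - (-4)I = [[2, 2], [-3, -3]]. Row 1 gives 2·v1 + 2·v2 = 0, so take v_2 = [1, -1]^T.
V = [v_1 v_2] = [[-2, 1], [3, -1]] has det V = -1, so V^{-1} = adj(V)/det V = [[1, 1], [3, 2]].
Modal coordinates z(0) = V^{-1} x(0): 1·1 + 1·(-1) = 0; 3·1 + 2·(-1) = 1; so z(0) = [0, 1]^T.
x_2(t) = Σ_i (v_i)_2 · z_i(0) · e^{λ_i t} (row 2 of V times the modal terms).
x_2(2.0) = 3·0·e^{-5·2.0} + (-1)·1·e^{-4·2.0} = 0·0.000045 + (-1)·0.000335 = -0.0003.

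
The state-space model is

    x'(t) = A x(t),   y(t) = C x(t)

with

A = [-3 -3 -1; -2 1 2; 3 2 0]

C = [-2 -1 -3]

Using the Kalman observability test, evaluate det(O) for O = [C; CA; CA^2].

CA = [[-1, -1, 0]]
CA^2 = [[5, 2, -1]]
Observability matrix O = [C; CA; CA^2] = [[-2, -1, -3], [-1, -1, 0], [5, 2, -1]]
Expanding along the first row, det(O) = (-2)·((-1)·(-1) - 0·2) - (-1)·((-1)·(-1) - 0·5) + (-3)·((-1)·2 - (-1)·5) = (-2)·1 - (-1)·1 + (-3)·3 = -10
Since det(O) ≠ 0, rank(O) = 3 and the system is completely observable.

-10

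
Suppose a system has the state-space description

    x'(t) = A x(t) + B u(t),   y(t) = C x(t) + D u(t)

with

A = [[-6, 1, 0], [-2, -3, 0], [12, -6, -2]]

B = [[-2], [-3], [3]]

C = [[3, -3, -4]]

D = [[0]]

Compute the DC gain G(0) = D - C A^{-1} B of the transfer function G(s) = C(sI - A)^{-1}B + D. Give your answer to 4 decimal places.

-2.8500

G(0) = C(-A)^{-1}B + D = -C A^{-1} B + D.
det A = -40, so A^{-1} = (1/-40)·adj(A) = [[-3/20, -1/20, 0], [1/10, -3/10, 0], [-6/5, 3/5, -1/2]]
A^{-1} B = [9/20, 7/10, -9/10]^T
C A^{-1} B = 57/20
G(0) = D - C A^{-1} B = 0 - (57/20) = -57/20 ≈ -2.8500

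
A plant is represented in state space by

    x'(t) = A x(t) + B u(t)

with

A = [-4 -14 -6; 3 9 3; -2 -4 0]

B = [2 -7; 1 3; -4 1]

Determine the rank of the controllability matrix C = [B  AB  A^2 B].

2

AB = [[2, -20], [3, 9], [-8, 2]]
A^2B = [[-2, -58], [9, 27], [-16, 4]]
Controllability matrix C = [B  AB  A^2B] = [[2, -7, 2, -20, -2, -58], [1, 3, 3, 9, 9, 27], [-4, 1, -8, 2, -16, 4]]
The rows r1, r2, r3 of C are linearly dependent: r1 + 2·r2 + r3 = 0 (check each entry), so rank(C) ≤ 2.
The 2×2 minor from rows 1, 2, columns 1, 2 is 2·3 - (-7)·1 = 6 - (-7) = 13 ≠ 0, so rank(C) = 2.
rank(C) = 2 < n = 3, so the pair (A, B) is not completely controllable.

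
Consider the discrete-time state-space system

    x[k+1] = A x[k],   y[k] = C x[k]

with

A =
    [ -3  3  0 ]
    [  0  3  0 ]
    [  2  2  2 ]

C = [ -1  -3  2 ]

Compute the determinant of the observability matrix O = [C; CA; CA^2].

CA = [[7, -8, 4]]
CA^2 = [[-13, 5, 8]]
Observability matrix O = [C; CA; CA^2] = [[-1, -3, 2], [7, -8, 4], [-13, 5, 8]]
Expanding along the first row, det(O) = (-1)·((-8)·8 - 4·5) - (-3)·(7·8 - 4·(-13)) + 2·(7·5 - (-8)·(-13)) = (-1)·(-84) - (-3)·108 + 2·(-69) = 270
Since det(O) ≠ 0, rank(O) = 3 and the system is completely observable.

270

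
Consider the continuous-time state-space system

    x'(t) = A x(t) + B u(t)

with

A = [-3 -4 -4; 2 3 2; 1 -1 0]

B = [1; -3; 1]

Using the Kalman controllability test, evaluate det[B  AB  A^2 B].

AB = [[5], [-5], [4]]
A^2B = [[-11], [3], [10]]
Controllability matrix C = [B  AB  A^2B] = [[1, 5, -11], [-3, -5, 3], [1, 4, 10]]
Expanding along the first row, det(C) = 1·((-5)·10 - 3·4) - 5·((-3)·10 - 3·1) + (-11)·((-3)·4 - (-5)·1) = 1·(-62) - 5·(-33) + (-11)·(-7) = 180
Since det(C) ≠ 0, rank(C) = 3 and the system is completely controllable.

180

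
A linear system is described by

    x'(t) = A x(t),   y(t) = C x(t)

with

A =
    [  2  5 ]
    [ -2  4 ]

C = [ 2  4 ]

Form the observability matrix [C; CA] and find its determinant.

CA = [[-4, 26]]
Observability matrix O = [C; CA] = [[2, 4], [-4, 26]]
det(O) = 2·26 - 4·(-4) = 52 - (-16) = 68
Since det(O) ≠ 0, rank(O) = 2 and the system is completely observable.

68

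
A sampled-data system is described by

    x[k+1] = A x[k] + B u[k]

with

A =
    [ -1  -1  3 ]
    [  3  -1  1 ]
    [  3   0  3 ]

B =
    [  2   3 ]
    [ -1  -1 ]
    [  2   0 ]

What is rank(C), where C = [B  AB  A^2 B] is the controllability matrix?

3

AB = [[5, -2], [9, 10], [12, 9]]
A^2B = [[22, 19], [18, -7], [51, 21]]
Controllability matrix C = [B  AB  A^2B] = [[2, 3, 5, -2, 22, 19], [-1, -1, 9, 10, 18, -7], [2, 0, 12, 9, 51, 21]]
Take the 3×3 submatrix of C formed by columns 1, 2, 3: [[2, 3, 5], [-1, -1, 9], [2, 0, 12]]. Its determinant is 2·((-1)·12 - 9·0) - 3·((-1)·12 - 9·2) + 5·((-1)·0 - (-1)·2) = 2·(-12) - 3·(-30) + 5·2 = 76 ≠ 0.
So rank(C) ≥ 3; since C has 3 rows, rank(C) = 3.
rank(C) = 3 = n, so the pair (A, B) is completely controllable.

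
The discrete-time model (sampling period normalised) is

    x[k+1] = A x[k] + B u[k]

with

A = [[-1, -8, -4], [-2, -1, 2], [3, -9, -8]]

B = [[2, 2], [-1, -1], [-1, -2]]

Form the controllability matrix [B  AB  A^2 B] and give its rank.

2

AB = [[10, 14], [-5, -7], [23, 31]]
A^2B = [[-62, -82], [31, 41], [-109, -143]]
Controllability matrix C = [B  AB  A^2B] = [[2, 2, 10, 14, -62, -82], [-1, -1, -5, -7, 31, 41], [-1, -2, 23, 31, -109, -143]]
The rows r1, r2, r3 of C are linearly dependent: r1 + 2·r2 = 0 (check each entry), so rank(C) ≤ 2.
The 2×2 minor from rows 1, 3, columns 1, 2 is 2·(-2) - 2·(-1) = -4 - (-2) = -2 ≠ 0, so rank(C) = 2.
rank(C) = 2 < n = 3, so the pair (A, B) is not completely controllable.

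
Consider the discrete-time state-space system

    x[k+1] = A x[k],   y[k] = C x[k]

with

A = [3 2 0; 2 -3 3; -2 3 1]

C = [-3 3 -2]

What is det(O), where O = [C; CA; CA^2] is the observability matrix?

-613

CA = [[1, -21, 7]]
CA^2 = [[-53, 86, -56]]
Observability matrix O = [C; CA; CA^2] = [[-3, 3, -2], [1, -21, 7], [-53, 86, -56]]
Expanding along the first row, det(O) = (-3)·((-21)·(-56) - 7·86) - 3·(1·(-56) - 7·(-53)) + (-2)·(1·86 - (-21)·(-53)) = (-3)·574 - 3·315 + (-2)·(-1027) = -613
Since det(O) ≠ 0, rank(O) = 3 and the system is completely observable.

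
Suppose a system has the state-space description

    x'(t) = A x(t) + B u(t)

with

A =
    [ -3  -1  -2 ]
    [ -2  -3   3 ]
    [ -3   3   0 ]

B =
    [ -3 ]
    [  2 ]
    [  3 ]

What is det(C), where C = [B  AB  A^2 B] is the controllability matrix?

-54

AB = [[1], [9], [15]]
A^2B = [[-42], [16], [24]]
Controllability matrix C = [B  AB  A^2B] = [[-3, 1, -42], [2, 9, 16], [3, 15, 24]]
Expanding along the first row, det(C) = (-3)·(9·24 - 16·15) - 1·(2·24 - 16·3) + (-42)·(2·15 - 9·3) = (-3)·(-24) - 1·0 + (-42)·3 = -54
Since det(C) ≠ 0, rank(C) = 3 and the system is completely controllable.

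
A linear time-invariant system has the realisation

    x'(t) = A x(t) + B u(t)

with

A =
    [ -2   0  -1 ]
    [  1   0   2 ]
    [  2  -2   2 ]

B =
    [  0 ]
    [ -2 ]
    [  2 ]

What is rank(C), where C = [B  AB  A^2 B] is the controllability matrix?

AB = [[-2], [4], [8]]
A^2B = [[-4], [14], [4]]
Controllability matrix C = [B  AB  A^2B] = [[0, -2, -4], [-2, 4, 14], [2, 8, 4]]
det(C) = 0·(4·4 - 14·8) - (-2)·((-2)·4 - 14·2) + (-4)·((-2)·8 - 4·2) = 0·(-96) - (-2)·(-36) + (-4)·(-24) = 24 ≠ 0, so rank(C) = 3.
rank(C) = 3 = n, so the pair (A, B) is completely controllable.

3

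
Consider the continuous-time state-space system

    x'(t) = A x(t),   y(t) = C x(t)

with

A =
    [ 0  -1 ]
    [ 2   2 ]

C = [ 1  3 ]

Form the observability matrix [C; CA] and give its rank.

CA = [[6, 5]]
Observability matrix O = [C; CA] = [[1, 3], [6, 5]]
det(O) = 1·5 - 3·6 = 5 - 18 = -13 ≠ 0, so rank(O) = 2.
rank(O) = 2 = n, so the pair (A, C) is completely observable.

2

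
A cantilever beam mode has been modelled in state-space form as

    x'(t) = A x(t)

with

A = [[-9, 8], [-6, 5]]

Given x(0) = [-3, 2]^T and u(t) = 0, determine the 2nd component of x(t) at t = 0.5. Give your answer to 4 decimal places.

6.9641

det(sI - A) = s^2 - (tr A)s + det A, with tr A = (-9) + 5 = -4 and det A = (-9)·5 - 8·(-6) = -45 - (-48) = 3.
So p(s) = det(sI - A) = s^2 + 4s + 3.
Factor s^2 + 4s + 3: two numbers with sum -4 and product 3 are -1 and -3, so s^2 + 4s + 3 = (s + 1)(s + 3).
Hence p(s) = (s + 1) (s + 3), with roots -3, -1.
The eigenvalues -3, -1 are distinct and real, so A is diagonalisable and x(t) = e^{At} x(0) = V diag(e^{λ_i t}) V^{-1} x(0), where the columns of V are the eigenvectors.
λ = -3: A - (-3)I = [[-6, 8], [-6, 8]]. Row 1 gives (-6)·v1 + 8·v2 = 0, so take v_1 = [4, 3]^T.
λ = -1: A - (-1)I = [[-8, 8], [-6, 6]]. Row 1 gives (-8)·v1 + 8·v2 = 0, so take v_2 = [-1, -1]^T.
V = [v_1 v_2] = [[4, -1], [3, -1]] has det V = -1, so V^{-1} = adj(V)/det V = [[1, -1], [3, -4]].
Modal coordinates z(0) = V^{-1} x(0): 1·(-3) + (-1)·2 = -5; 3·(-3) + (-4)·2 = -17; so z(0) = [-5, -17]^T.
x_2(t) = Σ_i (v_i)_2 · z_i(0) · e^{λ_i t} (row 2 of V times the modal terms).
x_2(0.5) = 3·(-5)·e^{-3·0.5} + (-1)·(-17)·e^{-1·0.5} = (-15)·0.223130 + 17·0.606531 = 6.9641.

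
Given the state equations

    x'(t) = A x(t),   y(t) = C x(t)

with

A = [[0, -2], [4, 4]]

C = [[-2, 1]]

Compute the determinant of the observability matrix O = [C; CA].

-20

CA = [[4, 8]]
Observability matrix O = [C; CA] = [[-2, 1], [4, 8]]
det(O) = (-2)·8 - 1·4 = -16 - 4 = -20
Since det(O) ≠ 0, rank(O) = 2 and the system is completely observable.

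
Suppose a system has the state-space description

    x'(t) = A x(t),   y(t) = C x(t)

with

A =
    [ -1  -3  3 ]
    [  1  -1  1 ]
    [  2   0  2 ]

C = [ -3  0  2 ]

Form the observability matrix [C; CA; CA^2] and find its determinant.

CA = [[7, 9, -5]]
CA^2 = [[-8, -30, 20]]
Observability matrix O = [C; CA; CA^2] = [[-3, 0, 2], [7, 9, -5], [-8, -30, 20]]
Expanding along the first row, det(O) = (-3)·(9·20 - (-5)·(-30)) - 0·(7·20 - (-5)·(-8)) + 2·(7·(-30) - 9·(-8)) = (-3)·30 - 0·100 + 2·(-138) = -366
Since det(O) ≠ 0, rank(O) = 3 and the system is completely observable.

-366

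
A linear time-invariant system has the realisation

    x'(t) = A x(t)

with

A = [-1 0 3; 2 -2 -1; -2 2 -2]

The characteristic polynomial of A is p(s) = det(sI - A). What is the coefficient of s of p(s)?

16

Expand det(sI - A) for the 3×3 matrix.
p(s) = s^3 + 5s^2 + 16s + 6.
(Check: constant term = det(-A) = (-1)^3 det A = 6; coefficient of s^2 = -tr A = 5.)
The coefficient of s is 16.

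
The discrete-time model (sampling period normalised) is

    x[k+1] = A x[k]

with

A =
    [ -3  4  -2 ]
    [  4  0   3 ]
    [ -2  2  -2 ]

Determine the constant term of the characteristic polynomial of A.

-10

Expand det(zI - A) for the 3×3 matrix.
p(z) = z^3 + 5z^2 - 20z - 10.
(Check: constant term = det(-A) = (-1)^3 det A = -10; coefficient of z^2 = -tr A = 5.)
The constant term is -10.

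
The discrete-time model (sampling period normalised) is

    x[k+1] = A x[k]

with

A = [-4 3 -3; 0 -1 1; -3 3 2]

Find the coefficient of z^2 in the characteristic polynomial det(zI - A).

Expand det(zI - A) for the 3×3 matrix.
p(z) = z^3 + 3z^2 - 18z - 20.
(Check: constant term = det(-A) = (-1)^3 det A = -20; coefficient of z^2 = -tr A = 3.)
The coefficient of z^2 is 3.

3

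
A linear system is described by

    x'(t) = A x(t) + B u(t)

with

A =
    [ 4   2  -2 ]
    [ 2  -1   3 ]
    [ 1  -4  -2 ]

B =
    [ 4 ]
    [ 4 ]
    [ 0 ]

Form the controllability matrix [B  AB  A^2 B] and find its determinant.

-8320

AB = [[24], [4], [-12]]
A^2B = [[128], [8], [32]]
Controllability matrix C = [B  AB  A^2B] = [[4, 24, 128], [4, 4, 8], [0, -12, 32]]
Expanding along the first row, det(C) = 4·(4·32 - 8·(-12)) - 24·(4·32 - 8·0) + 128·(4·(-12) - 4·0) = 4·224 - 24·128 + 128·(-48) = -8320
Since det(C) ≠ 0, rank(C) = 3 and the system is completely controllable.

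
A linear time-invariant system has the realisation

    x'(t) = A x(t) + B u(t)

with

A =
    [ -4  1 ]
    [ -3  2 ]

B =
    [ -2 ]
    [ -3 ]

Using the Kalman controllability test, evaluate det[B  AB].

AB = [[5], [0]]
Controllability matrix C = [B  AB] = [[-2, 5], [-3, 0]]
det(C) = (-2)·0 - 5·(-3) = 0 - (-15) = 15
Since det(C) ≠ 0, rank(C) = 2 and the system is completely controllable.

15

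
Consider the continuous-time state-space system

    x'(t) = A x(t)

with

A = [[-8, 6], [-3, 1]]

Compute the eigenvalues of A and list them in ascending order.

-5, -2

det(sI - A) = s^2 - (tr A)s + det A, with tr A = (-8) + 1 = -7 and det A = (-8)·1 - 6·(-3) = -8 - (-18) = 10.
So p(s) = det(sI - A) = s^2 + 7s + 10.
Factor s^2 + 7s + 10: two numbers with sum -7 and product 10 are -2 and -5, so s^2 + 7s + 10 = (s + 2)(s + 5).
Hence p(s) = (s + 2) (s + 5), with roots -5, -2.
All eigenvalues have negative real part, so the system is asymptotically stable.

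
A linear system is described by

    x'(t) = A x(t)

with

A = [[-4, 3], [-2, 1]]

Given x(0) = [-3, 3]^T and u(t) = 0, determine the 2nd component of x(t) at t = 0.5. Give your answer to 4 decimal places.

4.6834

det(sI - A) = s^2 - (tr A)s + det A, with tr A = (-4) + 1 = -3 and det A = (-4)·1 - 3·(-2) = -4 - (-6) = 2.
So p(s) = det(sI - A) = s^2 + 3s + 2.
Factor s^2 + 3s + 2: two numbers with sum -3 and product 2 are -1 and -2, so s^2 + 3s + 2 = (s + 1)(s + 2).
Hence p(s) = (s + 1) (s + 2), with roots -2, -1.
The eigenvalues -2, -1 are distinct and real, so A is diagonalisable and x(t) = e^{At} x(0) = V diag(e^{λ_i t}) V^{-1} x(0), where the columns of V are the eigenvectors.
λ = -2: A - (-2)I = [[-2, 3], [-2, 3]]. Row 1 gives (-2)·v1 + 3·v2 = 0, so take v_1 = [3, 2]^T.
λ = -1: A - (-1)I = [[-3, 3], [-2, 2]]. Row 1 gives (-3)·v1 + 3·v2 = 0, so take v_2 = [-1, -1]^T.
V = [v_1 v_2] = [[3, -1], [2, -1]] has det V = -1, so V^{-1} = adj(V)/det V = [[1, -1], [2, -3]].
Modal coordinates z(0) = V^{-1} x(0): 1·(-3) + (-1)·3 = -6; 2·(-3) + (-3)·3 = -15; so z(0) = [-6, -15]^T.
x_2(t) = Σ_i (v_i)_2 · z_i(0) · e^{λ_i t} (row 2 of V times the modal terms).
x_2(0.5) = 2·(-6)·e^{-2·0.5} + (-1)·(-15)·e^{-1·0.5} = (-12)·0.367879 + 15·0.606531 = 4.6834.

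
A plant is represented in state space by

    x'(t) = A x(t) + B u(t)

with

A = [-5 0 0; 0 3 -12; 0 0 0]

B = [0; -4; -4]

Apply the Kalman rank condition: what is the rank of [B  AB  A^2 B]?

AB = [[0], [36], [0]]
A^2B = [[0], [108], [0]]
Controllability matrix C = [B  AB  A^2B] = [[0, 0, 0], [-4, 36, 108], [-4, 0, 0]]
Row 1 of C is identically zero, so rank(C) ≤ 2.
The 2×2 minor from rows 2, 3, columns 1, 2 is (-4)·0 - 36·(-4) = 0 - (-144) = 144 ≠ 0, so rank(C) = 2.
rank(C) = 2 < n = 3, so the pair (A, B) is not completely controllable.

2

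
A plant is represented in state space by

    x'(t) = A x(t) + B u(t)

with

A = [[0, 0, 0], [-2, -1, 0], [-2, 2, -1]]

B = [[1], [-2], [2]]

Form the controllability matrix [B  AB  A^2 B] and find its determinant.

0

AB = [[0], [0], [-8]]
A^2B = [[0], [0], [8]]
Controllability matrix C = [B  AB  A^2B] = [[1, 0, 0], [-2, 0, 0], [2, -8, 8]]
Expanding along the first row, det(C) = 1·(0·8 - 0·(-8)) - 0·((-2)·8 - 0·2) + 0·((-2)·(-8) - 0·2) = 1·0 - 0·(-16) + 0·16 = 0
Since det(C) = 0, rank(C) < 3 and the system is not completely controllable.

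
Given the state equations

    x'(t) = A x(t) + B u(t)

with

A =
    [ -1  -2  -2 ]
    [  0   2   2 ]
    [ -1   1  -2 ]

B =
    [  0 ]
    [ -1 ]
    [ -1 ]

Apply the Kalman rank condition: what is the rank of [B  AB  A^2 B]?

AB = [[4], [-4], [1]]
A^2B = [[2], [-6], [-10]]
Controllability matrix C = [B  AB  A^2B] = [[0, 4, 2], [-1, -4, -6], [-1, 1, -10]]
det(C) = 0·((-4)·(-10) - (-6)·1) - 4·((-1)·(-10) - (-6)·(-1)) + 2·((-1)·1 - (-4)·(-1)) = 0·46 - 4·4 + 2·(-5) = -26 ≠ 0, so rank(C) = 3.
rank(C) = 3 = n, so the pair (A, B) is completely controllable.

3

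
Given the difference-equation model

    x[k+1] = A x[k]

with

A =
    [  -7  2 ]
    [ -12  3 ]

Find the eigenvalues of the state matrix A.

det(zI - A) = z^2 - (tr A)z + det A, with tr A = (-7) + 3 = -4 and det A = (-7)·3 - 2·(-12) = -21 - (-24) = 3.
So p(z) = det(zI - A) = z^2 + 4z + 3.
Factor z^2 + 4z + 3: two numbers with sum -4 and product 3 are -1 and -3, so z^2 + 4z + 3 = (z + 1)(z + 3).
Hence p(z) = (z + 1) (z + 3), with roots -3, -1.

-3, -1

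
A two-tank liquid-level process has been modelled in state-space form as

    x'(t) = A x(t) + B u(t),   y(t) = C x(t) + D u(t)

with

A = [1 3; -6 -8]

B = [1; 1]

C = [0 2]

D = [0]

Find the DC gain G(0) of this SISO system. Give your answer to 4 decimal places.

-1.4000

G(0) = C(-A)^{-1}B + D = -C A^{-1} B + D.
det A = 10, so A^{-1} = (1/10)·adj(A) = [[-4/5, -3/10], [3/5, 1/10]]
A^{-1} B = [-11/10, 7/10]^T
C A^{-1} B = 7/5
G(0) = D - C A^{-1} B = 0 - (7/5) = -7/5 ≈ -1.4000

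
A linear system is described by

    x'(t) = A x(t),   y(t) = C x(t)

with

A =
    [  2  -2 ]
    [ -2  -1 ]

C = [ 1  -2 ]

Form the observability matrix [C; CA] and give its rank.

CA = [[6, 0]]
Observability matrix O = [C; CA] = [[1, -2], [6, 0]]
det(O) = 1·0 - (-2)·6 = 0 - (-12) = 12 ≠ 0, so rank(O) = 2.
rank(O) = 2 = n, so the pair (A, C) is completely observable.

2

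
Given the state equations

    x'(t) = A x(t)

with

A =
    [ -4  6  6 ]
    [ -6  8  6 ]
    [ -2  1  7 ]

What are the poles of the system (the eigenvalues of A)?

2, 4, 5

det(sI - A) = s^3 - (tr A)s^2 + (M11 + M22 + M33)s - det A, where Mii is the 2×2 principal minor of A obtained by deleting row i and column i.
tr A = (-4) + 8 + 7 = 11; M11 = 8·7 - 6·1 = 56 - 6 = 50; M22 = (-4)·7 - 6·(-2) = -28 - (-12) = -16; M33 = (-4)·8 - 6·(-6) = -32 - (-36) = 4; sum of minors = 38.
det A = (-4)·(8·7 - 6·1) - 6·((-6)·7 - 6·(-2)) + 6·((-6)·1 - 8·(-2)) = (-4)·50 - 6·(-30) + 6·10 = 40.
So p(s) = det(sI - A) = s^3 - 11s^2 + 38s - 40.
Rational-root test: any integer root divides -40. Testing small divisors, s = 2 works: p(2) = 8 + (-44) + 76 + (-40) = 0, so (s - 2) is a factor.
Dividing, p(s) = (s - 2)(s^2 - 9s + 20).
Factor s^2 - 9s + 20: two numbers with sum 9 and product 20 are 5 and 4, so s^2 - 9s + 20 = (s - 5)(s - 4).
Hence p(s) = (s - 5) (s - 4) (s - 2), with roots 2, 4, 5.
At least one eigenvalue has non-negative real part, so the system is not asymptotically stable.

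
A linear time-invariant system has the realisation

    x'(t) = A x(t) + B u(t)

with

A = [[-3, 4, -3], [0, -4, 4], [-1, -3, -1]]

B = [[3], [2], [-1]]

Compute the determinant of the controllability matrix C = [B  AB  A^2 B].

AB = [[2], [-12], [-8]]
A^2B = [[-30], [16], [42]]
Controllability matrix C = [B  AB  A^2B] = [[3, 2, -30], [2, -12, 16], [-1, -8, 42]]
Expanding along the first row, det(C) = 3·((-12)·42 - 16·(-8)) - 2·(2·42 - 16·(-1)) + (-30)·(2·(-8) - (-12)·(-1)) = 3·(-376) - 2·100 + (-30)·(-28) = -488
Since det(C) ≠ 0, rank(C) = 3 and the system is completely controllable.

-488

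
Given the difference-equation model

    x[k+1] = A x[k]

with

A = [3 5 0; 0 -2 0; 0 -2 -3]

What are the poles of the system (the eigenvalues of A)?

-3, -2, 3

det(zI - A) = z^3 - (tr A)z^2 + (M11 + M22 + M33)z - det A, where Mii is the 2×2 principal minor of A obtained by deleting row i and column i.
tr A = 3 + (-2) + (-3) = -2; M11 = (-2)·(-3) - 0·(-2) = 6 - 0 = 6; M22 = 3·(-3) - 0·0 = -9 - 0 = -9; M33 = 3·(-2) - 5·0 = -6 - 0 = -6; sum of minors = -9.
det A = 3·((-2)·(-3) - 0·(-2)) - 5·(0·(-3) - 0·0) + 0·(0·(-2) - (-2)·0) = 3·6 - 5·0 + 0·0 = 18.
So p(z) = det(zI - A) = z^3 + 2z^2 - 9z - 18.
Rational-root test: any integer root divides -18. Testing small divisors, z = -2 works: p(-2) = -8 + 8 + 18 + (-18) = 0, so (z + 2) is a factor.
Dividing, p(z) = (z + 2)(z^2 - 9).
Factor z^2 - 9: two numbers with sum 0 and product -9 are 3 and -3, so z^2 - 9 = (z - 3)(z + 3).
Hence p(z) = (z - 3) (z + 2) (z + 3), with roots -3, -2, 3.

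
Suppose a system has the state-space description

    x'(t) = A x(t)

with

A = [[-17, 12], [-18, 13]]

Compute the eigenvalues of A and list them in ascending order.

-5, 1

det(sI - A) = s^2 - (tr A)s + det A, with tr A = (-17) + 13 = -4 and det A = (-17)·13 - 12·(-18) = -221 - (-216) = -5.
So p(s) = det(sI - A) = s^2 + 4s - 5.
Factor s^2 + 4s - 5: two numbers with sum -4 and product -5 are 1 and -5, so s^2 + 4s - 5 = (s - 1)(s + 5).
Hence p(s) = (s - 1) (s + 5), with roots -5, 1.
At least one eigenvalue has non-negative real part, so the system is not asymptotically stable.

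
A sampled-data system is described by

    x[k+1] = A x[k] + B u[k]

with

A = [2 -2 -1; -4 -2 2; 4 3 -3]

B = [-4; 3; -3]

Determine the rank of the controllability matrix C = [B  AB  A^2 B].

AB = [[-11], [4], [2]]
A^2B = [[-32], [40], [-38]]
Controllability matrix C = [B  AB  A^2B] = [[-4, -11, -32], [3, 4, 40], [-3, 2, -38]]
det(C) = (-4)·(4·(-38) - 40·2) - (-11)·(3·(-38) - 40·(-3)) + (-32)·(3·2 - 4·(-3)) = (-4)·(-232) - (-11)·6 + (-32)·18 = 418 ≠ 0, so rank(C) = 3.
rank(C) = 3 = n, so the pair (A, B) is completely controllable.

3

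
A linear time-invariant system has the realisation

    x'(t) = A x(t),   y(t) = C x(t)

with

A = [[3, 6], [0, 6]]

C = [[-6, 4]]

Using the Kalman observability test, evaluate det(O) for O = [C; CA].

CA = [[-18, -12]]
Observability matrix O = [C; CA] = [[-6, 4], [-18, -12]]
det(O) = (-6)·(-12) - 4·(-18) = 72 - (-72) = 144
Since det(O) ≠ 0, rank(O) = 2 and the system is completely observable.

144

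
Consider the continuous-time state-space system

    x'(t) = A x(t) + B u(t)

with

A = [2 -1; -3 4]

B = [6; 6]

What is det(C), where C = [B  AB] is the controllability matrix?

AB = [[6], [6]]
Controllability matrix C = [B  AB] = [[6, 6], [6, 6]]
det(C) = 6·6 - 6·6 = 36 - 36 = 0
Since det(C) = 0, rank(C) < 2 and the system is not completely controllable.

0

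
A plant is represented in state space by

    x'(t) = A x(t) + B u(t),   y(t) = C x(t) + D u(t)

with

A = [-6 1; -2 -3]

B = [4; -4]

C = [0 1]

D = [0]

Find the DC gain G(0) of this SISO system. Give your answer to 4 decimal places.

G(0) = C(-A)^{-1}B + D = -C A^{-1} B + D.
det A = 20, so A^{-1} = (1/20)·adj(A) = [[-3/20, -1/20], [1/10, -3/10]]
A^{-1} B = [-2/5, 8/5]^T
C A^{-1} B = 8/5
G(0) = D - C A^{-1} B = 0 - (8/5) = -8/5 ≈ -1.6000

-1.6000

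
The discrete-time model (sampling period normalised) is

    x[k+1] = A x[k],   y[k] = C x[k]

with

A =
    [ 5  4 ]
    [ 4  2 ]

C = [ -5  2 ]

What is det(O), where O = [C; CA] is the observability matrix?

114

CA = [[-17, -16]]
Observability matrix O = [C; CA] = [[-5, 2], [-17, -16]]
det(O) = (-5)·(-16) - 2·(-17) = 80 - (-34) = 114
Since det(O) ≠ 0, rank(O) = 2 and the system is completely observable.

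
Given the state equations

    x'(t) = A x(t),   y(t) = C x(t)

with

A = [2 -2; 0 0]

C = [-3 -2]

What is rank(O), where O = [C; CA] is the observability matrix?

CA = [[-6, 6]]
Observability matrix O = [C; CA] = [[-3, -2], [-6, 6]]
det(O) = (-3)·6 - (-2)·(-6) = -18 - 12 = -30 ≠ 0, so rank(O) = 2.
rank(O) = 2 = n, so the pair (A, C) is completely observable.

2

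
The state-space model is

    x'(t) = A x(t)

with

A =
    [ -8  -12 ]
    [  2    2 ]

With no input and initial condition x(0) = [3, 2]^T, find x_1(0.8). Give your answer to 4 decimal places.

det(sI - A) = s^2 - (tr A)s + det A, with tr A = (-8) + 2 = -6 and det A = (-8)·2 - (-12)·2 = -16 - (-24) = 8.
So p(s) = det(sI - A) = s^2 + 6s + 8.
Factor s^2 + 6s + 8: two numbers with sum -6 and product 8 are -2 and -4, so s^2 + 6s + 8 = (s + 2)(s + 4).
Hence p(s) = (s + 2) (s + 4), with roots -4, -2.
The eigenvalues -4, -2 are distinct and real, so A is diagonalisable and x(t) = e^{At} x(0) = V diag(e^{λ_i t}) V^{-1} x(0), where the columns of V are the eigenvectors.
λ = -4: A - (-4)I = [[-4, -12], [2, 6]]. Row 1 gives (-4)·v1 + (-12)·v2 = 0, so take v_1 = [3, -1]^T.
λ = -2: A - (-2)I = [[-6, -12], [2, 4]]. Row 1 gives (-6)·v1 + (-12)·v2 = 0, so take v_2 = [-2, 1]^T.
V = [v_1 v_2] = [[3, -2], [-1, 1]] has det V = 1, so V^{-1} = adj(V)/det V = [[1, 2], [1, 3]].
Modal coordinates z(0) = V^{-1} x(0): 1·3 + 2·2 = 7; 1·3 + 3·2 = 9; so z(0) = [7, 9]^T.
x_1(t) = Σ_i (v_i)_1 · z_i(0) · e^{λ_i t} (row 1 of V times the modal terms).
x_1(0.8) = 3·7·e^{-4·0.8} + (-2)·9·e^{-2·0.8} = 21·0.040762 + (-18)·0.201897 = -2.7781.

-2.7781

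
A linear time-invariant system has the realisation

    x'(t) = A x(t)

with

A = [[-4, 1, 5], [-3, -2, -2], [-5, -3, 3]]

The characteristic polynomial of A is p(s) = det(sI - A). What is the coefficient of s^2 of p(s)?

3

Expand det(sI - A) for the 3×3 matrix.
p(s) = s^3 + 3s^2 + 12s - 62.
(Check: constant term = det(-A) = (-1)^3 det A = -62; coefficient of s^2 = -tr A = 3.)
The coefficient of s^2 is 3.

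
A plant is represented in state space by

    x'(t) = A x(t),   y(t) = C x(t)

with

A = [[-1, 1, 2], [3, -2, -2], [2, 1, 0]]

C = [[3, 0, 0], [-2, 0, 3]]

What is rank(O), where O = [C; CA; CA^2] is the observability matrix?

CA = [[-3, 3, 6], [8, 1, -4]]
CA^2 = [[24, -3, -12], [-13, 2, 14]]
Observability matrix O = [C; CA; CA^2] = [[3, 0, 0], [-2, 0, 3], [-3, 3, 6], [8, 1, -4], [24, -3, -12], [-13, 2, 14]]
Take the 3×3 submatrix of O formed by rows 1, 2, 3: [[3, 0, 0], [-2, 0, 3], [-3, 3, 6]]. Its determinant is 3·(0·6 - 3·3) - 0·((-2)·6 - 3·(-3)) + 0·((-2)·3 - 0·(-3)) = 3·(-9) - 0·(-3) + 0·(-6) = -27 ≠ 0.
So rank(O) ≥ 3; since O has 3 columns, rank(O) = 3.
rank(O) = 3 = n, so the pair (A, C) is completely observable.

3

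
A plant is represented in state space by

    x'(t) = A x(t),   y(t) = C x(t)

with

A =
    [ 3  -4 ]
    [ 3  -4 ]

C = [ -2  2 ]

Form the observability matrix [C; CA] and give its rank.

1

CA = [[0, 0]]
Observability matrix O = [C; CA] = [[-2, 2], [0, 0]]
Every row of O is a scalar multiple of row 1 = [-2, 2] (multipliers 1, 0), so the rows span a one-dimensional space.
O ≠ 0, hence rank(O) = 1.
rank(O) = 1 < n = 2, so the pair (A, C) is not completely observable.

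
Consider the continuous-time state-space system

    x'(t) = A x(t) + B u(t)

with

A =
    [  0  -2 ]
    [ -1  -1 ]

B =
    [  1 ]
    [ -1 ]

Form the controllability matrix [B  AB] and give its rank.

AB = [[2], [0]]
Controllability matrix C = [B  AB] = [[1, 2], [-1, 0]]
det(C) = 1·0 - 2·(-1) = 0 - (-2) = 2 ≠ 0, so rank(C) = 2.
rank(C) = 2 = n, so the pair (A, B) is completely controllable.

2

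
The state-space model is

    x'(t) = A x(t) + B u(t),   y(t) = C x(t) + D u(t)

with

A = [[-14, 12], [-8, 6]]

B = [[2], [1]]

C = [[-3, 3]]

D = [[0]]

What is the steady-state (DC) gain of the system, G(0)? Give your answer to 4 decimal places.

G(0) = C(-A)^{-1}B + D = -C A^{-1} B + D.
det A = 12, so A^{-1} = (1/12)·adj(A) = [[1/2, -1], [2/3, -7/6]]
A^{-1} B = [0, 1/6]^T
C A^{-1} B = 1/2
G(0) = D - C A^{-1} B = 0 - (1/2) = -1/2 ≈ -0.5000

-0.5000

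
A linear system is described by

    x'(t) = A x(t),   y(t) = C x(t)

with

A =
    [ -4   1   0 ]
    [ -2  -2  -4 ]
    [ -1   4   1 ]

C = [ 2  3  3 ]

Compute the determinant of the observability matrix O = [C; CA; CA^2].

CA = [[-17, 8, -9]]
CA^2 = [[61, -69, -41]]
Observability matrix O = [C; CA; CA^2] = [[2, 3, 3], [-17, 8, -9], [61, -69, -41]]
Expanding along the first row, det(O) = 2·(8·(-41) - (-9)·(-69)) - 3·((-17)·(-41) - (-9)·61) + 3·((-17)·(-69) - 8·61) = 2·(-949) - 3·1246 + 3·685 = -3581
Since det(O) ≠ 0, rank(O) = 3 and the system is completely observable.

-3581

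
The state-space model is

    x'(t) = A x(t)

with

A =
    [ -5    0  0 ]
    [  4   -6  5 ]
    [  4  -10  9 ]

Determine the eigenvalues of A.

-5, -1, 4

det(sI - A) = s^3 - (tr A)s^2 + (M11 + M22 + M33)s - det A, where Mii is the 2×2 principal minor of A obtained by deleting row i and column i.
tr A = (-5) + (-6) + 9 = -2; M11 = (-6)·9 - 5·(-10) = -54 - (-50) = -4; M22 = (-5)·9 - 0·4 = -45 - 0 = -45; M33 = (-5)·(-6) - 0·4 = 30 - 0 = 30; sum of minors = -19.
det A = (-5)·((-6)·9 - 5·(-10)) - 0·(4·9 - 5·4) + 0·(4·(-10) - (-6)·4) = (-5)·(-4) - 0·16 + 0·(-16) = 20.
So p(s) = det(sI - A) = s^3 + 2s^2 - 19s - 20.
Rational-root test: any integer root divides -20. Testing small divisors, s = -1 works: p(-1) = -1 + 2 + 19 + (-20) = 0, so (s + 1) is a factor.
Dividing, p(s) = (s + 1)(s^2 + s - 20).
Factor s^2 + s - 20: two numbers with sum -1 and product -20 are 4 and -5, so s^2 + s - 20 = (s - 4)(s + 5).
Hence p(s) = (s - 4) (s + 1) (s + 5), with roots -5, -1, 4.
At least one eigenvalue has non-negative real part, so the system is not asymptotically stable.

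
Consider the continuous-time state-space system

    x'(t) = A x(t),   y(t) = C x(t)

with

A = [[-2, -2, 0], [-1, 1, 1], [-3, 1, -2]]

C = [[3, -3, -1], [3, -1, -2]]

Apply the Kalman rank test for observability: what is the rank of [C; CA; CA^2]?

CA = [[0, -10, -1], [1, -9, 3]]
CA^2 = [[13, -11, -8], [-2, -8, -15]]
Observability matrix O = [C; CA; CA^2] = [[3, -3, -1], [3, -1, -2], [0, -10, -1], [1, -9, 3], [13, -11, -8], [-2, -8, -15]]
Take the 3×3 submatrix of O formed by rows 1, 2, 3: [[3, -3, -1], [3, -1, -2], [0, -10, -1]]. Its determinant is 3·((-1)·(-1) - (-2)·(-10)) - (-3)·(3·(-1) - (-2)·0) + (-1)·(3·(-10) - (-1)·0) = 3·(-19) - (-3)·(-3) + (-1)·(-30) = -36 ≠ 0.
So rank(O) ≥ 3; since O has 3 columns, rank(O) = 3.
rank(O) = 3 = n, so the pair (A, C) is completely observable.

3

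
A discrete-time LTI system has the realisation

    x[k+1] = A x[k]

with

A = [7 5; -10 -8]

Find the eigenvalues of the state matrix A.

-3, 2

det(zI - A) = z^2 - (tr A)z + det A, with tr A = 7 + (-8) = -1 and det A = 7·(-8) - 5·(-10) = -56 - (-50) = -6.
So p(z) = det(zI - A) = z^2 + z - 6.
Factor z^2 + z - 6: two numbers with sum -1 and product -6 are 2 and -3, so z^2 + z - 6 = (z - 2)(z + 3).
Hence p(z) = (z - 2) (z + 3), with roots -3, 2.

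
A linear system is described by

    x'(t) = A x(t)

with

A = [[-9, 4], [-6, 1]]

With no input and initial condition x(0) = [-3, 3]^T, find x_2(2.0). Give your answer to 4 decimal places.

0.0439

det(sI - A) = s^2 - (tr A)s + det A, with tr A = (-9) + 1 = -8 and det A = (-9)·1 - 4·(-6) = -9 - (-24) = 15.
So p(s) = det(sI - A) = s^2 + 8s + 15.
Factor s^2 + 8s + 15: two numbers with sum -8 and product 15 are -3 and -5, so s^2 + 8s + 15 = (s + 3)(s + 5).
Hence p(s) = (s + 3) (s + 5), with roots -5, -3.
The eigenvalues -5, -3 are distinct and real, so A is diagonalisable and x(t) = e^{At} x(0) = V diag(e^{λ_i t}) V^{-1} x(0), where the columns of V are the eigenvectors.
λ = -5: A - (-5)I = [[-4, 4], [-6, 6]]. Row 1 gives (-4)·v1 + 4·v2 = 0, so take v_1 = [1, 1]^T.
λ = -3: A - (-3)I = [[-6, 4], [-6, 4]]. Row 1 gives (-6)·v1 + 4·v2 = 0, so take v_2 = [2, 3]^T.
V = [v_1 v_2] = [[1, 2], [1, 3]] has det V = 1, so V^{-1} = adj(V)/det V = [[3, -2], [-1, 1]].
Modal coordinates z(0) = V^{-1} x(0): 3·(-3) + (-2)·3 = -15; (-1)·(-3) + 1·3 = 6; so z(0) = [-15, 6]^T.
x_2(t) = Σ_i (v_i)_2 · z_i(0) · e^{λ_i t} (row 2 of V times the modal terms).
x_2(2.0) = 1·(-15)·e^{-5·2.0} + 3·6·e^{-3·2.0} = (-15)·0.000045 + 18·0.002479 = 0.0439.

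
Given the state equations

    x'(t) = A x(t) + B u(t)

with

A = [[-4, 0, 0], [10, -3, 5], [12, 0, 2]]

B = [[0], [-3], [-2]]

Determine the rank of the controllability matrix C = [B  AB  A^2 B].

AB = [[0], [-1], [-4]]
A^2B = [[0], [-17], [-8]]
Controllability matrix C = [B  AB  A^2B] = [[0, 0, 0], [-3, -1, -17], [-2, -4, -8]]
Row 1 of C is identically zero, so rank(C) ≤ 2.
The 2×2 minor from rows 2, 3, columns 1, 2 is (-3)·(-4) - (-1)·(-2) = 12 - 2 = 10 ≠ 0, so rank(C) = 2.
rank(C) = 2 < n = 3, so the pair (A, B) is not completely controllable.

2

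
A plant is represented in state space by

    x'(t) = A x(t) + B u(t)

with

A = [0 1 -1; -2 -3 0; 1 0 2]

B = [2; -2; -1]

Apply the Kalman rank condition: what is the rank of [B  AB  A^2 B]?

AB = [[-1], [2], [0]]
A^2B = [[2], [-4], [-1]]
Controllability matrix C = [B  AB  A^2B] = [[2, -1, 2], [-2, 2, -4], [-1, 0, -1]]
det(C) = 2·(2·(-1) - (-4)·0) - (-1)·((-2)·(-1) - (-4)·(-1)) + 2·((-2)·0 - 2·(-1)) = 2·(-2) - (-1)·(-2) + 2·2 = -2 ≠ 0, so rank(C) = 3.
rank(C) = 3 = n, so the pair (A, B) is completely controllable.

3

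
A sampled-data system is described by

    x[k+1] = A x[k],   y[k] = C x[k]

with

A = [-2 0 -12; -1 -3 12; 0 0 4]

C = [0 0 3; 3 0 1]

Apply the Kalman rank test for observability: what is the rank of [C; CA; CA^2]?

2

CA = [[0, 0, 12], [-6, 0, -32]]
CA^2 = [[0, 0, 48], [12, 0, -56]]
Observability matrix O = [C; CA; CA^2] = [[0, 0, 3], [3, 0, 1], [0, 0, 12], [-6, 0, -32], [0, 0, 48], [12, 0, -56]]
Column 2 of O is identically zero, so rank(O) ≤ 2.
The 2×2 minor from rows 1, 2, columns 1, 3 is 0·1 - 3·3 = 0 - 9 = -9 ≠ 0, so rank(O) = 2.
rank(O) = 2 < n = 3, so the pair (A, C) is not completely observable.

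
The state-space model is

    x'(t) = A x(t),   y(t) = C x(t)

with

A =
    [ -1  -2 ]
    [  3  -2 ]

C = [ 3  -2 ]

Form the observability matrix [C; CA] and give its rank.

2

CA = [[-9, -2]]
Observability matrix O = [C; CA] = [[3, -2], [-9, -2]]
det(O) = 3·(-2) - (-2)·(-9) = -6 - 18 = -24 ≠ 0, so rank(O) = 2.
rank(O) = 2 = n, so the pair (A, C) is completely observable.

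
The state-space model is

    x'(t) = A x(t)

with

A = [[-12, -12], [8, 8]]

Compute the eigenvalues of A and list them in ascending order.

det(sI - A) = s^2 - (tr A)s + det A, with tr A = (-12) + 8 = -4 and det A = (-12)·8 - (-12)·8 = -96 - (-96) = 0.
So p(s) = det(sI - A) = s^2 + 4s.
Factor s^2 + 4s: two numbers with sum -4 and product 0 are 0 and -4, so s^2 + 4s = s(s + 4).
Hence p(s) = s (s + 4), with roots -4, 0.
At least one eigenvalue has non-negative real part, so the system is not asymptotically stable.

-4, 0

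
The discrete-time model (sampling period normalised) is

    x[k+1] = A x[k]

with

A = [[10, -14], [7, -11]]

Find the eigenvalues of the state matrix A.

-4, 3

det(zI - A) = z^2 - (tr A)z + det A, with tr A = 10 + (-11) = -1 and det A = 10·(-11) - (-14)·7 = -110 - (-98) = -12.
So p(z) = det(zI - A) = z^2 + z - 12.
Factor z^2 + z - 12: two numbers with sum -1 and product -12 are 3 and -4, so z^2 + z - 12 = (z - 3)(z + 4).
Hence p(z) = (z - 3) (z + 4), with roots -4, 3.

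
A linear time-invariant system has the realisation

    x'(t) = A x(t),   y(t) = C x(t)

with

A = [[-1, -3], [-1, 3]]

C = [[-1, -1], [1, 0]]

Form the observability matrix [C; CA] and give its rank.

CA = [[2, 0], [-1, -3]]
Observability matrix O = [C; CA] = [[-1, -1], [1, 0], [2, 0], [-1, -3]]
Take the 2×2 submatrix of O formed by rows 1, 2: [[-1, -1], [1, 0]]. Its determinant is (-1)·0 - (-1)·1 = 0 - (-1) = 1 ≠ 0.
So rank(O) ≥ 2; since O has 2 columns, rank(O) = 2.
rank(O) = 2 = n, so the pair (A, C) is completely observable.

2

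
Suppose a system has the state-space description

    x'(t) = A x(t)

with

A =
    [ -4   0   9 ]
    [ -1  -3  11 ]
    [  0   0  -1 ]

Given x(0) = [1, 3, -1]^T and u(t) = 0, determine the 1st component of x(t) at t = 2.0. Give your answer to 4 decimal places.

-0.4047

det(sI - A) = s^3 - (tr A)s^2 + (M11 + M22 + M33)s - det A, where Mii is the 2×2 principal minor of A obtained by deleting row i and column i.
tr A = (-4) + (-3) + (-1) = -8; M11 = (-3)·(-1) - 11·0 = 3 - 0 = 3; M22 = (-4)·(-1) - 9·0 = 4 - 0 = 4; M33 = (-4)·(-3) - 0·(-1) = 12 - 0 = 12; sum of minors = 19.
det A = (-4)·((-3)·(-1) - 11·0) - 0·((-1)·(-1) - 11·0) + 9·((-1)·0 - (-3)·0) = (-4)·3 - 0·1 + 9·0 = -12.
So p(s) = det(sI - A) = s^3 + 8s^2 + 19s + 12.
Rational-root test: any integer root divides 12. Testing small divisors, s = -1 works: p(-1) = -1 + 8 + (-19) + 12 = 0, so (s + 1) is a factor.
Dividing, p(s) = (s + 1)(s^2 + 7s + 12).
Factor s^2 + 7s + 12: two numbers with sum -7 and product 12 are -3 and -4, so s^2 + 7s + 12 = (s + 3)(s + 4).
Hence p(s) = (s + 1) (s + 3) (s + 4), with roots -4, -3, -1.
The eigenvalues -4, -3, -1 are distinct and real, so A is diagonalisable and x(t) = e^{At} x(0) = V diag(e^{λ_i t}) V^{-1} x(0), where the columns of V are the eigenvectors.
λ = -4: A - (-4)I = [[0, 0, 9], [-1, 1, 11], [0, 0, 3]]. v must be orthogonal to every row; (row 1) × (row 2) = [-9, -9, 0], so take v_1 = [1, 1, 0]^T.
λ = -3: A - (-3)I = [[-1, 0, 9], [-1, 0, 11], [0, 0, 2]]. v must be orthogonal to every row; (row 1) × (row 2) = [0, 2, 0], so take v_2 = [0, 1, 0]^T.
λ = -1: A - (-1)I = [[-3, 0, 9], [-1, -2, 11], [0, 0, 0]]. v must be orthogonal to every row; (row 1) × (row 2) = [18, 24, 6], so take v_3 = [3, 4, 1]^T.
V = [v_1 v_2 v_3] = [[1, 0, 3], [1, 1, 4], [0, 0, 1]] has det V = 1, so V^{-1} = adj(V)/det V = [[1, 0, -3], [-1, 1, -1], [0, 0, 1]].
Modal coordinates z(0) = V^{-1} x(0): 1·1 + 0·3 + (-3)·(-1) = 4; (-1)·1 + 1·3 + (-1)·(-1) = 3; 0·1 + 0·3 + 1·(-1) = -1; so z(0) = [4, 3, -1]^T.
x_1(t) = Σ_i (v_i)_1 · z_i(0) · e^{λ_i t} (row 1 of V times the modal terms).
x_1(2.0) = 1·4·e^{-4·2.0} + 0·3·e^{-3·2.0} + 3·(-1)·e^{-1·2.0} = 4·0.000335 + 0·0.002479 + (-3)·0.135335 = -0.4047.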